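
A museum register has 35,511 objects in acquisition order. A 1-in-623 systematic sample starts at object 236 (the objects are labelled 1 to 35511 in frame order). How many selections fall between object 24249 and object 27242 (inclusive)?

5

k = 623
First selection ≥ 24249: 236 + ⌈(24249−236)/623⌉·623 = 236 + 39×623 = 24533
Last selection ≤ 27242: 236 + ⌊(27242−236)/623⌋·623 = 236 + 43×623 = 27025
Count = 43 − 39 + 1 = 5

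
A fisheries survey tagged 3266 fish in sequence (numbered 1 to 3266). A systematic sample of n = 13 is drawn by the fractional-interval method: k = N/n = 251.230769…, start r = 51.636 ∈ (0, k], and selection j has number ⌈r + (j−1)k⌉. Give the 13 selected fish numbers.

52, 303, 555, 806, 1057, 1308, 1560, 1811, 2062, 2313, 2564, 2816, 3067

j=1: r + 0k = 51.636 → ⌈·⌉ = 52
j=2: r + 1k = 302.866769… → ⌈·⌉ = 303
j=3: r + 2k = 554.097538… → ⌈·⌉ = 555
j=4: r + 3k = 805.328307… → ⌈·⌉ = 806
j=5: r + 4k = 1056.559076… → ⌈·⌉ = 1057
j=6: r + 5k = 1307.789846… → ⌈·⌉ = 1308
j=7: r + 6k = 1559.020615… → ⌈·⌉ = 1560
j=8: r + 7k = 1810.251384… → ⌈·⌉ = 1811
j=9: r + 8k = 2061.482153… → ⌈·⌉ = 2062
j=10: r + 9k = 2312.712923… → ⌈·⌉ = 2313
j=11: r + 10k = 2563.943692… → ⌈·⌉ = 2564
j=12: r + 11k = 2815.174461… → ⌈·⌉ = 2816
j=13: r + 12k = 3066.405230… → ⌈·⌉ = 3067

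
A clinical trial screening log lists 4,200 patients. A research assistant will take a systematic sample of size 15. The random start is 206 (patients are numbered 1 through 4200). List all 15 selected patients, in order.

k = N/n = 4200/15 = 280
patient 1: 206
patient 2: 206 + 280 = 486
patient 3: 486 + 280 = 766
patient 4: 766 + 280 = 1046
patient 5: 1046 + 280 = 1326
patient 6: 1326 + 280 = 1606
patient 7: 1606 + 280 = 1886
patient 8: 1886 + 280 = 2166
patient 9: 2166 + 280 = 2446
patient 10: 2446 + 280 = 2726
patient 11: 2726 + 280 = 3006
patient 12: 3006 + 280 = 3286
patient 13: 3286 + 280 = 3566
patient 14: 3566 + 280 = 3846
patient 15: 3846 + 280 = 4126

206, 486, 766, 1046, 1326, 1606, 1886, 2166, 2446, 2726, 3006, 3286, 3566, 3846, 4126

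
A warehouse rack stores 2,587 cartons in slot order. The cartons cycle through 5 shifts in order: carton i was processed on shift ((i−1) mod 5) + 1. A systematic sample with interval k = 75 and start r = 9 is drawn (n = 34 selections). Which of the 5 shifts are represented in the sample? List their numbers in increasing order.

Consecutive selections differ by k = 75, so their shift numbers differ by 75 mod 5 = 0.
gcd(75, 5) = 5, so the sample visits 5/5 = 1 distinct residues mod 5.
Start 9 is shift 4; the shifts hit are 4.

4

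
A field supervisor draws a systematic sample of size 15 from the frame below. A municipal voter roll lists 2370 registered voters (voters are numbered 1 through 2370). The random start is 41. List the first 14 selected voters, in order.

41, 199, 357, 515, 673, 831, 989, 1147, 1305, 1463, 1621, 1779, 1937, 2095

k = N/n = 2370/15 = 158
voter 1: 41
voter 2: 41 + 158 = 199
voter 3: 199 + 158 = 357
voter 4: 357 + 158 = 515
voter 5: 515 + 158 = 673
voter 6: 673 + 158 = 831
voter 7: 831 + 158 = 989
voter 8: 989 + 158 = 1147
voter 9: 1147 + 158 = 1305
voter 10: 1305 + 158 = 1463
voter 11: 1463 + 158 = 1621
voter 12: 1621 + 158 = 1779
voter 13: 1779 + 158 = 1937
voter 14: 1937 + 158 = 2095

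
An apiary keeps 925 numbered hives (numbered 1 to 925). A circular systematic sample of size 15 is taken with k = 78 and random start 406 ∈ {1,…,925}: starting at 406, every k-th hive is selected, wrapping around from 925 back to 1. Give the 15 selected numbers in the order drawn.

Selection 1: 406
Selection 2: 406 + 78 = 484
Selection 3: 484 + 78 = 562
Selection 4: 562 + 78 = 640
Selection 5: 640 + 78 = 718
Selection 6: 718 + 78 = 796
Selection 7: 796 + 78 = 874
Selection 8: 874 + 78 = 952 → 952 − 925 = 27
Selection 9: 27 + 78 = 105
Selection 10: 105 + 78 = 183
Selection 11: 183 + 78 = 261
Selection 12: 261 + 78 = 339
Selection 13: 339 + 78 = 417
Selection 14: 417 + 78 = 495
Selection 15: 495 + 78 = 573

406, 484, 562, 640, 718, 796, 874, 27, 105, 183, 261, 339, 417, 495, 573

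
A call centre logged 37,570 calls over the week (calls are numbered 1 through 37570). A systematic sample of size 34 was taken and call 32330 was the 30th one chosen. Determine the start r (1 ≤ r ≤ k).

285

k = 37570/34 = 1105
r = 32330 − (30−1)×1105 = 32330 − 32045 = 285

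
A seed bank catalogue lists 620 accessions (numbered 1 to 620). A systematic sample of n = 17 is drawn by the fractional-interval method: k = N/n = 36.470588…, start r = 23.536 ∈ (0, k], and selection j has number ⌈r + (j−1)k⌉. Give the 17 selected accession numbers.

j=1: r + 0k = 23.536 → ⌈·⌉ = 24
j=2: r + 1k = 60.006588… → ⌈·⌉ = 61
j=3: r + 2k = 96.477176… → ⌈·⌉ = 97
j=4: r + 3k = 132.947764… → ⌈·⌉ = 133
j=5: r + 4k = 169.418352… → ⌈·⌉ = 170
j=6: r + 5k = 205.888941… → ⌈·⌉ = 206
j=7: r + 6k = 242.359529… → ⌈·⌉ = 243
j=8: r + 7k = 278.830117… → ⌈·⌉ = 279
j=9: r + 8k = 315.300705… → ⌈·⌉ = 316
j=10: r + 9k = 351.771294… → ⌈·⌉ = 352
j=11: r + 10k = 388.241882… → ⌈·⌉ = 389
j=12: r + 11k = 424.712470… → ⌈·⌉ = 425
j=13: r + 12k = 461.183058… → ⌈·⌉ = 462
j=14: r + 13k = 497.653647… → ⌈·⌉ = 498
j=15: r + 14k = 534.124235… → ⌈·⌉ = 535
j=16: r + 15k = 570.594823… → ⌈·⌉ = 571
j=17: r + 16k = 607.065411… → ⌈·⌉ = 608

24, 61, 97, 133, 170, 206, 243, 279, 316, 352, 389, 425, 462, 498, 535, 571, 608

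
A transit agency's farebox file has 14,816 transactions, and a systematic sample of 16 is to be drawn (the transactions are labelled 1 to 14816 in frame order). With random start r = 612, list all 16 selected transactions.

k = N/n = 14816/16 = 926
transaction 1: 612
transaction 2: 612 + 926 = 1538
transaction 3: 1538 + 926 = 2464
transaction 4: 2464 + 926 = 3390
transaction 5: 3390 + 926 = 4316
transaction 6: 4316 + 926 = 5242
transaction 7: 5242 + 926 = 6168
transaction 8: 6168 + 926 = 7094
transaction 9: 7094 + 926 = 8020
transaction 10: 8020 + 926 = 8946
transaction 11: 8946 + 926 = 9872
transaction 12: 9872 + 926 = 10798
transaction 13: 10798 + 926 = 11724
transaction 14: 11724 + 926 = 12650
transaction 15: 12650 + 926 = 13576
transaction 16: 13576 + 926 = 14502

612, 1538, 2464, 3390, 4316, 5242, 6168, 7094, 8020, 8946, 9872, 10798, 11724, 12650, 13576, 14502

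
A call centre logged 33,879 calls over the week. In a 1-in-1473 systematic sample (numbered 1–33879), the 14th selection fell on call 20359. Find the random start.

k = 1473
r = 20359 − (14−1)×1473 = 20359 − 19149 = 1210

1210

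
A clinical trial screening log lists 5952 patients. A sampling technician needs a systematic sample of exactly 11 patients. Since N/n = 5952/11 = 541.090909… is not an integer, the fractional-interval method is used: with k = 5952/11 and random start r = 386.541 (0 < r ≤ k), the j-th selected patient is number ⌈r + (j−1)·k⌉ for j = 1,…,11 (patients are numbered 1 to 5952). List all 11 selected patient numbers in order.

j=1: r + 0k = 386.541 → ⌈·⌉ = 387
j=2: r + 1k = 927.631909… → ⌈·⌉ = 928
j=3: r + 2k = 1468.722818… → ⌈·⌉ = 1469
j=4: r + 3k = 2009.813727… → ⌈·⌉ = 2010
j=5: r + 4k = 2550.904636… → ⌈·⌉ = 2551
j=6: r + 5k = 3091.995545… → ⌈·⌉ = 3092
j=7: r + 6k = 3633.086454… → ⌈·⌉ = 3634
j=8: r + 7k = 4174.177363… → ⌈·⌉ = 4175
j=9: r + 8k = 4715.268272… → ⌈·⌉ = 4716
j=10: r + 9k = 5256.359181… → ⌈·⌉ = 5257
j=11: r + 10k = 5797.450090… → ⌈·⌉ = 5798

387, 928, 1469, 2010, 2551, 3092, 3634, 4175, 4716, 5257, 5798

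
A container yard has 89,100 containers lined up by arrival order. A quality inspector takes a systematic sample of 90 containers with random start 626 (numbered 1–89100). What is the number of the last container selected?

88736

k = 89100/90 = 990
90th selection = r + (90−1)·k = 626 + 89×990 = 626 + 88110 = 88736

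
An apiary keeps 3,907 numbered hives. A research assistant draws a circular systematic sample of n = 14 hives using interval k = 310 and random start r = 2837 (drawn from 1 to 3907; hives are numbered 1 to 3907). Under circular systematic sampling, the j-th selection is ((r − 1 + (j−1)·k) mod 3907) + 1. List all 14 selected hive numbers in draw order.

Selection 1: 2837
Selection 2: 2837 + 310 = 3147
Selection 3: 3147 + 310 = 3457
Selection 4: 3457 + 310 = 3767
Selection 5: 3767 + 310 = 4077 → 4077 − 3907 = 170
Selection 6: 170 + 310 = 480
Selection 7: 480 + 310 = 790
Selection 8: 790 + 310 = 1100
Selection 9: 1100 + 310 = 1410
Selection 10: 1410 + 310 = 1720
Selection 11: 1720 + 310 = 2030
Selection 12: 2030 + 310 = 2340
Selection 13: 2340 + 310 = 2650
Selection 14: 2650 + 310 = 2960

2837, 3147, 3457, 3767, 170, 480, 790, 1100, 1410, 1720, 2030, 2340, 2650, 2960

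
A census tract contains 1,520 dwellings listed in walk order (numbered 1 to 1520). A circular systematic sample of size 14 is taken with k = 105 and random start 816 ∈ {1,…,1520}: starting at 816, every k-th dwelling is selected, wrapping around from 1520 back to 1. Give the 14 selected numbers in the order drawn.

816, 921, 1026, 1131, 1236, 1341, 1446, 31, 136, 241, 346, 451, 556, 661

Selection 1: 816
Selection 2: 816 + 105 = 921
Selection 3: 921 + 105 = 1026
Selection 4: 1026 + 105 = 1131
Selection 5: 1131 + 105 = 1236
Selection 6: 1236 + 105 = 1341
Selection 7: 1341 + 105 = 1446
Selection 8: 1446 + 105 = 1551 → 1551 − 1520 = 31
Selection 9: 31 + 105 = 136
Selection 10: 136 + 105 = 241
Selection 11: 241 + 105 = 346
Selection 12: 346 + 105 = 451
Selection 13: 451 + 105 = 556
Selection 14: 556 + 105 = 661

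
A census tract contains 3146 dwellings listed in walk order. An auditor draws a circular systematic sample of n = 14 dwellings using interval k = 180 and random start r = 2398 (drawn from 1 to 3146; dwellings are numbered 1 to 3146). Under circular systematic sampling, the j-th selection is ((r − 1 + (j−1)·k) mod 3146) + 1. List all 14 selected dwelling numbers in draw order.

Selection 1: 2398
Selection 2: 2398 + 180 = 2578
Selection 3: 2578 + 180 = 2758
Selection 4: 2758 + 180 = 2938
Selection 5: 2938 + 180 = 3118
Selection 6: 3118 + 180 = 3298 → 3298 − 3146 = 152
Selection 7: 152 + 180 = 332
Selection 8: 332 + 180 = 512
Selection 9: 512 + 180 = 692
Selection 10: 692 + 180 = 872
Selection 11: 872 + 180 = 1052
Selection 12: 1052 + 180 = 1232
Selection 13: 1232 + 180 = 1412
Selection 14: 1412 + 180 = 1592

2398, 2578, 2758, 2938, 3118, 152, 332, 512, 692, 872, 1052, 1232, 1412, 1592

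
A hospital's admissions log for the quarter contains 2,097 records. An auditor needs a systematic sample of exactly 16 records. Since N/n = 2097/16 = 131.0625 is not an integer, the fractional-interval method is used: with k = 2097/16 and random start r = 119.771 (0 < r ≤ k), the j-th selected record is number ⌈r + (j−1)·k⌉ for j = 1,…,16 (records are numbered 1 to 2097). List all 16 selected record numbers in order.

j=1: r + 0k = 119.771 → ⌈·⌉ = 120
j=2: r + 1k = 250.8335 → ⌈·⌉ = 251
j=3: r + 2k = 381.896 → ⌈·⌉ = 382
j=4: r + 3k = 512.9585 → ⌈·⌉ = 513
j=5: r + 4k = 644.021 → ⌈·⌉ = 645
j=6: r + 5k = 775.0835 → ⌈·⌉ = 776
j=7: r + 6k = 906.146 → ⌈·⌉ = 907
j=8: r + 7k = 1037.2085 → ⌈·⌉ = 1038
j=9: r + 8k = 1168.271 → ⌈·⌉ = 1169
j=10: r + 9k = 1299.3335 → ⌈·⌉ = 1300
j=11: r + 10k = 1430.396 → ⌈·⌉ = 1431
j=12: r + 11k = 1561.4585 → ⌈·⌉ = 1562
j=13: r + 12k = 1692.521 → ⌈·⌉ = 1693
j=14: r + 13k = 1823.5835 → ⌈·⌉ = 1824
j=15: r + 14k = 1954.646 → ⌈·⌉ = 1955
j=16: r + 15k = 2085.7085 → ⌈·⌉ = 2086

120, 251, 382, 513, 645, 776, 907, 1038, 1169, 1300, 1431, 1562, 1693, 1824, 1955, 2086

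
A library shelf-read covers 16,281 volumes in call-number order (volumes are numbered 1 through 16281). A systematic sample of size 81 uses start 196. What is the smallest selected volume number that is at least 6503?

6628

k = 16281/81 = 201
Steps past start: ⌈(6503 − 196)/201⌉ = ⌈6307/201⌉ = 32
Selected volume: 196 + 32×201 = 6628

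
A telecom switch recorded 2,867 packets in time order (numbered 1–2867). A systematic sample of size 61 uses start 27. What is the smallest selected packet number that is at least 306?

309

k = 2867/61 = 47
Steps past start: ⌈(306 − 27)/47⌉ = ⌈279/47⌉ = 6
Selected packet: 27 + 6×47 = 309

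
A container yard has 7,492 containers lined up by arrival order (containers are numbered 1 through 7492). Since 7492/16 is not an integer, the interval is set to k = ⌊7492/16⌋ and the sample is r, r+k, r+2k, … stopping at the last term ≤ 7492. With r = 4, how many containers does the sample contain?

17

k = ⌊7492/16⌋ = 468
Achieved size = ⌊(7492 − 4)/468⌋ + 1 = ⌊7488/468⌋ + 1 = 16 + 1 = 17
(last selection: 4 + 16×468 = 7492 ≤ 7492; next would be 7960 > 7492)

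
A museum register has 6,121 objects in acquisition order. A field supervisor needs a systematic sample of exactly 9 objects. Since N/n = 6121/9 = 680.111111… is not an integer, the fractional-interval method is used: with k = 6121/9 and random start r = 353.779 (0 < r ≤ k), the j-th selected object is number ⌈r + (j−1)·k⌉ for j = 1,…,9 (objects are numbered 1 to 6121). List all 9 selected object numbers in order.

354, 1034, 1715, 2395, 3075, 3755, 4435, 5115, 5795

j=1: r + 0k = 353.779 → ⌈·⌉ = 354
j=2: r + 1k = 1033.890111… → ⌈·⌉ = 1034
j=3: r + 2k = 1714.001222… → ⌈·⌉ = 1715
j=4: r + 3k = 2394.112333… → ⌈·⌉ = 2395
j=5: r + 4k = 3074.223444… → ⌈·⌉ = 3075
j=6: r + 5k = 3754.334555… → ⌈·⌉ = 3755
j=7: r + 6k = 4434.445666… → ⌈·⌉ = 4435
j=8: r + 7k = 5114.556777… → ⌈·⌉ = 5115
j=9: r + 8k = 5794.667888… → ⌈·⌉ = 5795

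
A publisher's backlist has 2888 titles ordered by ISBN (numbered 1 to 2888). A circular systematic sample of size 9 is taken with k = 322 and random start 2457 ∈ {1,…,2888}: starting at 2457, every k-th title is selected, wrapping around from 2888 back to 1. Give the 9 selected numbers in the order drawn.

2457, 2779, 213, 535, 857, 1179, 1501, 1823, 2145

Selection 1: 2457
Selection 2: 2457 + 322 = 2779
Selection 3: 2779 + 322 = 3101 → 3101 − 2888 = 213
Selection 4: 213 + 322 = 535
Selection 5: 535 + 322 = 857
Selection 6: 857 + 322 = 1179
Selection 7: 1179 + 322 = 1501
Selection 8: 1501 + 322 = 1823
Selection 9: 1823 + 322 = 2145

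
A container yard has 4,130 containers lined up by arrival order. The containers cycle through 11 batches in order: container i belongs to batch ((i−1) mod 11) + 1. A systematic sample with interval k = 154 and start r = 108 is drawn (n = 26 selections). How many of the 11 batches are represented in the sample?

Consecutive selections differ by k = 154, so their batch numbers differ by 154 mod 11 = 0.
gcd(154, 11) = 11, so the sample visits 11/11 = 1 distinct residues mod 11.
Start 108 is batch 9; the batches hit are 9.

1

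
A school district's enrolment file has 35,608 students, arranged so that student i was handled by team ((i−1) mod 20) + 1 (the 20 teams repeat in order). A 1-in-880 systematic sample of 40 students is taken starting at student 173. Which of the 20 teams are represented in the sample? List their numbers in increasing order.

13

Consecutive selections differ by k = 880, so their team numbers differ by 880 mod 20 = 0.
gcd(880, 20) = 20, so the sample visits 20/20 = 1 distinct residues mod 20.
Start 173 is team 13; the teams hit are 13.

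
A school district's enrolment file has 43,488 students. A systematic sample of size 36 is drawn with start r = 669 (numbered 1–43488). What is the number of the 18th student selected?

21205

k = 43488/36 = 1208
18th selection = r + (18−1)·k = 669 + 17×1208 = 669 + 20536 = 21205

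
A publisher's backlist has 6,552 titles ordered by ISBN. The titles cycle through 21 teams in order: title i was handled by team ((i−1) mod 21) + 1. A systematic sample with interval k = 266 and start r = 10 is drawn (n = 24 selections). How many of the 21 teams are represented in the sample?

Consecutive selections differ by k = 266, so their team numbers differ by 266 mod 21 = 14.
gcd(266, 21) = 7, so the sample visits 21/7 = 3 distinct residues mod 21.
Start 10 is team 10; the teams hit are 3, 10, 17.

3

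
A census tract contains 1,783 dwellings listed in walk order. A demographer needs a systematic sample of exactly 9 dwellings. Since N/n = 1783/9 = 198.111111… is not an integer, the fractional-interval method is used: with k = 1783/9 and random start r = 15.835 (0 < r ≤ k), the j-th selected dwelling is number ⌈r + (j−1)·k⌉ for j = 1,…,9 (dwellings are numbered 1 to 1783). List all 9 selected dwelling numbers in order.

j=1: r + 0k = 15.835 → ⌈·⌉ = 16
j=2: r + 1k = 213.946111… → ⌈·⌉ = 214
j=3: r + 2k = 412.057222… → ⌈·⌉ = 413
j=4: r + 3k = 610.168333… → ⌈·⌉ = 611
j=5: r + 4k = 808.279444… → ⌈·⌉ = 809
j=6: r + 5k = 1006.390555… → ⌈·⌉ = 1007
j=7: r + 6k = 1204.501666… → ⌈·⌉ = 1205
j=8: r + 7k = 1402.612777… → ⌈·⌉ = 1403
j=9: r + 8k = 1600.723888… → ⌈·⌉ = 1601

16, 214, 413, 611, 809, 1007, 1205, 1403, 1601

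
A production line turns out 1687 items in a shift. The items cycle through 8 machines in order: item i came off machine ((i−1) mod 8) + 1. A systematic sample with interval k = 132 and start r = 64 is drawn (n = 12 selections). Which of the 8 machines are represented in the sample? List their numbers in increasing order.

Consecutive selections differ by k = 132, so their machine numbers differ by 132 mod 8 = 4.
gcd(132, 8) = 4, so the sample visits 8/4 = 2 distinct residues mod 8.
Start 64 is machine 8; the machines hit are 4, 8.

4, 8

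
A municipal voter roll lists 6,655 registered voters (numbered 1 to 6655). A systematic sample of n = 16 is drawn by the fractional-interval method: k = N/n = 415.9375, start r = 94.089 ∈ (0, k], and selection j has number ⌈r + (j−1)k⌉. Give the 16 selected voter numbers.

95, 511, 926, 1342, 1758, 2174, 2590, 3006, 3422, 3838, 4254, 4670, 5086, 5502, 5918, 6334

j=1: r + 0k = 94.089 → ⌈·⌉ = 95
j=2: r + 1k = 510.0265 → ⌈·⌉ = 511
j=3: r + 2k = 925.964 → ⌈·⌉ = 926
j=4: r + 3k = 1341.9015 → ⌈·⌉ = 1342
j=5: r + 4k = 1757.839 → ⌈·⌉ = 1758
j=6: r + 5k = 2173.7765 → ⌈·⌉ = 2174
j=7: r + 6k = 2589.714 → ⌈·⌉ = 2590
j=8: r + 7k = 3005.6515 → ⌈·⌉ = 3006
j=9: r + 8k = 3421.589 → ⌈·⌉ = 3422
j=10: r + 9k = 3837.5265 → ⌈·⌉ = 3838
j=11: r + 10k = 4253.464 → ⌈·⌉ = 4254
j=12: r + 11k = 4669.4015 → ⌈·⌉ = 4670
j=13: r + 12k = 5085.339 → ⌈·⌉ = 5086
j=14: r + 13k = 5501.2765 → ⌈·⌉ = 5502
j=15: r + 14k = 5917.214 → ⌈·⌉ = 5918
j=16: r + 15k = 6333.1515 → ⌈·⌉ = 6334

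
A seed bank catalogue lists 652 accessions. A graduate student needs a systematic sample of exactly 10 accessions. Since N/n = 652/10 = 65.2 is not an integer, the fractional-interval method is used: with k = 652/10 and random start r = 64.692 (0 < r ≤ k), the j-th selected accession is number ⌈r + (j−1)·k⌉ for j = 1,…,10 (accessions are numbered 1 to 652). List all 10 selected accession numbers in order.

65, 130, 196, 261, 326, 391, 456, 522, 587, 652

j=1: r + 0k = 64.692 → ⌈·⌉ = 65
j=2: r + 1k = 129.892 → ⌈·⌉ = 130
j=3: r + 2k = 195.092 → ⌈·⌉ = 196
j=4: r + 3k = 260.292 → ⌈·⌉ = 261
j=5: r + 4k = 325.492 → ⌈·⌉ = 326
j=6: r + 5k = 390.692 → ⌈·⌉ = 391
j=7: r + 6k = 455.892 → ⌈·⌉ = 456
j=8: r + 7k = 521.092 → ⌈·⌉ = 522
j=9: r + 8k = 586.292 → ⌈·⌉ = 587
j=10: r + 9k = 651.492 → ⌈·⌉ = 652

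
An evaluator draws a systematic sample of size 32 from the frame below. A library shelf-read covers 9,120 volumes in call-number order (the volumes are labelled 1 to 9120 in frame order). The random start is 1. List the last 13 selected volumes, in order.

5416, 5701, 5986, 6271, 6556, 6841, 7126, 7411, 7696, 7981, 8266, 8551, 8836

k = N/n = 9120/32 = 285
20th selection = 1 + 19×285 = 5416
21st: 5416 + 285 = 5701
22nd: 5701 + 285 = 5986
23rd: 5986 + 285 = 6271
24th: 6271 + 285 = 6556
25th: 6556 + 285 = 6841
26th: 6841 + 285 = 7126
27th: 7126 + 285 = 7411
28th: 7411 + 285 = 7696
29th: 7696 + 285 = 7981
30th: 7981 + 285 = 8266
31st: 8266 + 285 = 8551
32nd: 8551 + 285 = 8836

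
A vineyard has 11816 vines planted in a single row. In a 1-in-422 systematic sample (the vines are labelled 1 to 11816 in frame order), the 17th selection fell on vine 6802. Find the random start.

50

k = 422
r = 6802 − (17−1)×422 = 6802 − 6752 = 50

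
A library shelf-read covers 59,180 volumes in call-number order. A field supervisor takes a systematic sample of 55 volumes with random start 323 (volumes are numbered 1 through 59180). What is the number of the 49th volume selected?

51971

k = 59180/55 = 1076
49th selection = r + (49−1)·k = 323 + 48×1076 = 323 + 51648 = 51971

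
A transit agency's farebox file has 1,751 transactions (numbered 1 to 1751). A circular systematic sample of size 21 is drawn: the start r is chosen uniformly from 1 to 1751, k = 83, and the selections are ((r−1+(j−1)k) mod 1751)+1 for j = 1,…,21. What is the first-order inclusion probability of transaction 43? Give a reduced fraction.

21/1751

For each position j, as r ranges over 1…1751 the j-th selection hits every transaction exactly once, so transaction 43 is selected for exactly 21 of the 1751 starts.
Inclusion probability = 21/1751.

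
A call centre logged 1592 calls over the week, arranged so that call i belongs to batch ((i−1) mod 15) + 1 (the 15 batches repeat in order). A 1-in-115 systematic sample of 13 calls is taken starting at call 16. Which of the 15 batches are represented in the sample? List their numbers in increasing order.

Consecutive selections differ by k = 115, so their batch numbers differ by 115 mod 15 = 10.
gcd(115, 15) = 5, so the sample visits 15/5 = 3 distinct residues mod 15.
Start 16 is batch 1; the batches hit are 1, 6, 11.

1, 6, 11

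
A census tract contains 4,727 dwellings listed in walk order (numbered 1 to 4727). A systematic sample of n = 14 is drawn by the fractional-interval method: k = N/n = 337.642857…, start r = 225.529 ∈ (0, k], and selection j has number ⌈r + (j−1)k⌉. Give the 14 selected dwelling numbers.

j=1: r + 0k = 225.529 → ⌈·⌉ = 226
j=2: r + 1k = 563.171857… → ⌈·⌉ = 564
j=3: r + 2k = 900.814714… → ⌈·⌉ = 901
j=4: r + 3k = 1238.457571… → ⌈·⌉ = 1239
j=5: r + 4k = 1576.100428… → ⌈·⌉ = 1577
j=6: r + 5k = 1913.743285… → ⌈·⌉ = 1914
j=7: r + 6k = 2251.386142… → ⌈·⌉ = 2252
j=8: r + 7k = 2589.029 → ⌈·⌉ = 2590
j=9: r + 8k = 2926.671857… → ⌈·⌉ = 2927
j=10: r + 9k = 3264.314714… → ⌈·⌉ = 3265
j=11: r + 10k = 3601.957571… → ⌈·⌉ = 3602
j=12: r + 11k = 3939.600428… → ⌈·⌉ = 3940
j=13: r + 12k = 4277.243285… → ⌈·⌉ = 4278
j=14: r + 13k = 4614.886142… → ⌈·⌉ = 4615

226, 564, 901, 1239, 1577, 1914, 2252, 2590, 2927, 3265, 3602, 3940, 4278, 4615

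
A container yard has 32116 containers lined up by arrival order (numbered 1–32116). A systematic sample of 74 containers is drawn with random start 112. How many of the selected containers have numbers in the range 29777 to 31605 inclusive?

k = 32116/74 = 434
First selection ≥ 29777: 112 + ⌈(29777−112)/434⌉·434 = 112 + 69×434 = 30058
Last selection ≤ 31605: 112 + ⌊(31605−112)/434⌋·434 = 112 + 72×434 = 31360
Count = 72 − 69 + 1 = 4

4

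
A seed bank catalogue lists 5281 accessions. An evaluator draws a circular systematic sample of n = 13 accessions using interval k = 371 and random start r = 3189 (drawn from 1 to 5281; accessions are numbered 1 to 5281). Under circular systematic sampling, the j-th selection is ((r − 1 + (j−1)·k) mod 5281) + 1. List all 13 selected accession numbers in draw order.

Selection 1: 3189
Selection 2: 3189 + 371 = 3560
Selection 3: 3560 + 371 = 3931
Selection 4: 3931 + 371 = 4302
Selection 5: 4302 + 371 = 4673
Selection 6: 4673 + 371 = 5044
Selection 7: 5044 + 371 = 5415 → 5415 − 5281 = 134
Selection 8: 134 + 371 = 505
Selection 9: 505 + 371 = 876
Selection 10: 876 + 371 = 1247
Selection 11: 1247 + 371 = 1618
Selection 12: 1618 + 371 = 1989
Selection 13: 1989 + 371 = 2360

3189, 3560, 3931, 4302, 4673, 5044, 134, 505, 876, 1247, 1618, 1989, 2360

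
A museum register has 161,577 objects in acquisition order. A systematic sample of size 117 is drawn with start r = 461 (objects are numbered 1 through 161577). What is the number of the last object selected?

160657

k = 161577/117 = 1381
117th selection = r + (117−1)·k = 461 + 116×1381 = 461 + 160196 = 160657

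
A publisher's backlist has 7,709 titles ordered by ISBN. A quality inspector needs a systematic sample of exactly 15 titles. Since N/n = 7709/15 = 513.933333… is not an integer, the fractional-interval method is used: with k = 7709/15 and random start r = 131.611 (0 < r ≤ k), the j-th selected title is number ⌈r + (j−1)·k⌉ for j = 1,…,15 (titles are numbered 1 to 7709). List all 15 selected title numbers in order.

132, 646, 1160, 1674, 2188, 2702, 3216, 3730, 4244, 4758, 5271, 5785, 6299, 6813, 7327

j=1: r + 0k = 131.611 → ⌈·⌉ = 132
j=2: r + 1k = 645.544333… → ⌈·⌉ = 646
j=3: r + 2k = 1159.477666… → ⌈·⌉ = 1160
j=4: r + 3k = 1673.411 → ⌈·⌉ = 1674
j=5: r + 4k = 2187.344333… → ⌈·⌉ = 2188
j=6: r + 5k = 2701.277666… → ⌈·⌉ = 2702
j=7: r + 6k = 3215.211 → ⌈·⌉ = 3216
j=8: r + 7k = 3729.144333… → ⌈·⌉ = 3730
j=9: r + 8k = 4243.077666… → ⌈·⌉ = 4244
j=10: r + 9k = 4757.011 → ⌈·⌉ = 4758
j=11: r + 10k = 5270.944333… → ⌈·⌉ = 5271
j=12: r + 11k = 5784.877666… → ⌈·⌉ = 5785
j=13: r + 12k = 6298.811 → ⌈·⌉ = 6299
j=14: r + 13k = 6812.744333… → ⌈·⌉ = 6813
j=15: r + 14k = 7326.677666… → ⌈·⌉ = 7327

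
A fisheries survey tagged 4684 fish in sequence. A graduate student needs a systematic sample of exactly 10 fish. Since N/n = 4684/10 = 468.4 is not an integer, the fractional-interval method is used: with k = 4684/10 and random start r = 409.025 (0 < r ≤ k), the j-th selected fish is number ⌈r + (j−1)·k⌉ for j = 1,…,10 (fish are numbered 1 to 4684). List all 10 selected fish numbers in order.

j=1: r + 0k = 409.025 → ⌈·⌉ = 410
j=2: r + 1k = 877.425 → ⌈·⌉ = 878
j=3: r + 2k = 1345.825 → ⌈·⌉ = 1346
j=4: r + 3k = 1814.225 → ⌈·⌉ = 1815
j=5: r + 4k = 2282.625 → ⌈·⌉ = 2283
j=6: r + 5k = 2751.025 → ⌈·⌉ = 2752
j=7: r + 6k = 3219.425 → ⌈·⌉ = 3220
j=8: r + 7k = 3687.825 → ⌈·⌉ = 3688
j=9: r + 8k = 4156.225 → ⌈·⌉ = 4157
j=10: r + 9k = 4624.625 → ⌈·⌉ = 4625

410, 878, 1346, 1815, 2283, 2752, 3220, 3688, 4157, 4625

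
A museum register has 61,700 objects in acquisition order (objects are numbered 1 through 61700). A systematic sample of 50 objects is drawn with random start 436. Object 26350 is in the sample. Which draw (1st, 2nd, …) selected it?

k = 61700/50 = 1234
position = (26350 − 436)/1234 + 1 = 25914/1234 + 1 = 21 + 1 = 22

22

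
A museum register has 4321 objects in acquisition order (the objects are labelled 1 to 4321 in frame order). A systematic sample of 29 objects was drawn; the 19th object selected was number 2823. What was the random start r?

k = 4321/29 = 149
r = 2823 − (19−1)×149 = 2823 − 2682 = 141

141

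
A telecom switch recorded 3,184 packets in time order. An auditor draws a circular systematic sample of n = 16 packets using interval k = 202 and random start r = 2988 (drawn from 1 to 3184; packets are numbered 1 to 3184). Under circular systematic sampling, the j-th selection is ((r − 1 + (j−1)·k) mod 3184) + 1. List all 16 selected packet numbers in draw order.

2988, 6, 208, 410, 612, 814, 1016, 1218, 1420, 1622, 1824, 2026, 2228, 2430, 2632, 2834

Selection 1: 2988
Selection 2: 2988 + 202 = 3190 → 3190 − 3184 = 6
Selection 3: 6 + 202 = 208
Selection 4: 208 + 202 = 410
Selection 5: 410 + 202 = 612
Selection 6: 612 + 202 = 814
Selection 7: 814 + 202 = 1016
Selection 8: 1016 + 202 = 1218
Selection 9: 1218 + 202 = 1420
Selection 10: 1420 + 202 = 1622
Selection 11: 1622 + 202 = 1824
Selection 12: 1824 + 202 = 2026
Selection 13: 2026 + 202 = 2228
Selection 14: 2228 + 202 = 2430
Selection 15: 2430 + 202 = 2632
Selection 16: 2632 + 202 = 2834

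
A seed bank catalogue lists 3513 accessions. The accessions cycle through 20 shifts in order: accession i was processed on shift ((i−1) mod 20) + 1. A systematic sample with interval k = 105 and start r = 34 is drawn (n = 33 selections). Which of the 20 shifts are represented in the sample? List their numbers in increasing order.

Consecutive selections differ by k = 105, so their shift numbers differ by 105 mod 20 = 5.
gcd(105, 20) = 5, so the sample visits 20/5 = 4 distinct residues mod 20.
Start 34 is shift 14; the shifts hit are 4, 9, 14, 19.

4, 9, 14, 19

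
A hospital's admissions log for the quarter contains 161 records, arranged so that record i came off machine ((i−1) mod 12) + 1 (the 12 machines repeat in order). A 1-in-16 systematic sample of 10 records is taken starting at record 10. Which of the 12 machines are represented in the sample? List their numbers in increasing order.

Consecutive selections differ by k = 16, so their machine numbers differ by 16 mod 12 = 4.
gcd(16, 12) = 4, so the sample visits 12/4 = 3 distinct residues mod 12.
Start 10 is machine 10; the machines hit are 2, 6, 10.

2, 6, 10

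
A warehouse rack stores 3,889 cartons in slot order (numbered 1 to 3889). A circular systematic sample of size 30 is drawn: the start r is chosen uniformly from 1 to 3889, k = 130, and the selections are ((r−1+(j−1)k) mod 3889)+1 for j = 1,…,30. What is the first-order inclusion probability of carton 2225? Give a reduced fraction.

For each position j, as r ranges over 1…3889 the j-th selection hits every carton exactly once, so carton 2225 is selected for exactly 30 of the 3889 starts.
Inclusion probability = 30/3889.

30/3889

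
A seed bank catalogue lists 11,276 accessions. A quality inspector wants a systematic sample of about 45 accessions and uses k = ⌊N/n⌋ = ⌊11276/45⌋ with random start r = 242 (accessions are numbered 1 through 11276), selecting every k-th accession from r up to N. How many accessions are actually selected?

45

k = ⌊11276/45⌋ = 250
Achieved size = ⌊(11276 − 242)/250⌋ + 1 = ⌊11034/250⌋ + 1 = 44 + 1 = 45
(last selection: 242 + 44×250 = 11242 ≤ 11276; next would be 11492 > 11276)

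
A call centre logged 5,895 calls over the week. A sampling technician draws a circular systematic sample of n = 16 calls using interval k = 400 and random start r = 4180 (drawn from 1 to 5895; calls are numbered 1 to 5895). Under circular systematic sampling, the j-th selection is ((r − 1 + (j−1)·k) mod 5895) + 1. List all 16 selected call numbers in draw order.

Selection 1: 4180
Selection 2: 4180 + 400 = 4580
Selection 3: 4580 + 400 = 4980
Selection 4: 4980 + 400 = 5380
Selection 5: 5380 + 400 = 5780
Selection 6: 5780 + 400 = 6180 → 6180 − 5895 = 285
Selection 7: 285 + 400 = 685
Selection 8: 685 + 400 = 1085
Selection 9: 1085 + 400 = 1485
Selection 10: 1485 + 400 = 1885
Selection 11: 1885 + 400 = 2285
Selection 12: 2285 + 400 = 2685
Selection 13: 2685 + 400 = 3085
Selection 14: 3085 + 400 = 3485
Selection 15: 3485 + 400 = 3885
Selection 16: 3885 + 400 = 4285

4180, 4580, 4980, 5380, 5780, 285, 685, 1085, 1485, 1885, 2285, 2685, 3085, 3485, 3885, 4285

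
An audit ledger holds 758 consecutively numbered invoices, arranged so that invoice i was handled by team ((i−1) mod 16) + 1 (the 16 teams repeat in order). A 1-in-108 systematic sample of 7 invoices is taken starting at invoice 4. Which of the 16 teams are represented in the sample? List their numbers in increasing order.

Consecutive selections differ by k = 108, so their team numbers differ by 108 mod 16 = 12.
gcd(108, 16) = 4, so the sample visits 16/4 = 4 distinct residues mod 16.
Start 4 is team 4; the teams hit are 4, 8, 12, 16.

4, 8, 12, 16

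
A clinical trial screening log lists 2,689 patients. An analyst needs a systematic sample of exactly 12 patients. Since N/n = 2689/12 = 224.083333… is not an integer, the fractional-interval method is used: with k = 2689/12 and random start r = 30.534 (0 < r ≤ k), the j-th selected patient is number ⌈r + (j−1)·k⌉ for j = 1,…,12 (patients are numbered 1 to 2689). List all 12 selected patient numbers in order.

j=1: r + 0k = 30.534 → ⌈·⌉ = 31
j=2: r + 1k = 254.617333… → ⌈·⌉ = 255
j=3: r + 2k = 478.700666… → ⌈·⌉ = 479
j=4: r + 3k = 702.784 → ⌈·⌉ = 703
j=5: r + 4k = 926.867333… → ⌈·⌉ = 927
j=6: r + 5k = 1150.950666… → ⌈·⌉ = 1151
j=7: r + 6k = 1375.034 → ⌈·⌉ = 1376
j=8: r + 7k = 1599.117333… → ⌈·⌉ = 1600
j=9: r + 8k = 1823.200666… → ⌈·⌉ = 1824
j=10: r + 9k = 2047.284 → ⌈·⌉ = 2048
j=11: r + 10k = 2271.367333… → ⌈·⌉ = 2272
j=12: r + 11k = 2495.450666… → ⌈·⌉ = 2496

31, 255, 479, 703, 927, 1151, 1376, 1600, 1824, 2048, 2272, 2496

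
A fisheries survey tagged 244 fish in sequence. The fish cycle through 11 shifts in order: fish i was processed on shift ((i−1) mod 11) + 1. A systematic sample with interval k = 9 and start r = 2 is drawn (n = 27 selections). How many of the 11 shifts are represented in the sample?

Consecutive selections differ by k = 9, so their shift numbers differ by 9 mod 11 = 9.
gcd(9, 11) = 1, so the sample visits 11/1 = 11 distinct residues mod 11.
Start 2 is shift 2; the shifts hit are 1, 2, 3, 4, 5, 6, 7, 8, 9, 10, 11.

11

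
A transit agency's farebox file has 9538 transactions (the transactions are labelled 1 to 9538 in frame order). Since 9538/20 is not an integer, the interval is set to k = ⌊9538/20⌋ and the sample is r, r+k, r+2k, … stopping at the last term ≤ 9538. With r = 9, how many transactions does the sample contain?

21

k = ⌊9538/20⌋ = 476
Achieved size = ⌊(9538 − 9)/476⌋ + 1 = ⌊9529/476⌋ + 1 = 20 + 1 = 21
(last selection: 9 + 20×476 = 9529 ≤ 9538; next would be 10005 > 9538)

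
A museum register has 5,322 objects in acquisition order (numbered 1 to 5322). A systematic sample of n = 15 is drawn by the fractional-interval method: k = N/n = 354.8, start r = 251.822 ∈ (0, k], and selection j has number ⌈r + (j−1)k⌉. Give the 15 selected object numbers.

j=1: r + 0k = 251.822 → ⌈·⌉ = 252
j=2: r + 1k = 606.622 → ⌈·⌉ = 607
j=3: r + 2k = 961.422 → ⌈·⌉ = 962
j=4: r + 3k = 1316.222 → ⌈·⌉ = 1317
j=5: r + 4k = 1671.022 → ⌈·⌉ = 1672
j=6: r + 5k = 2025.822 → ⌈·⌉ = 2026
j=7: r + 6k = 2380.622 → ⌈·⌉ = 2381
j=8: r + 7k = 2735.422 → ⌈·⌉ = 2736
j=9: r + 8k = 3090.222 → ⌈·⌉ = 3091
j=10: r + 9k = 3445.022 → ⌈·⌉ = 3446
j=11: r + 10k = 3799.822 → ⌈·⌉ = 3800
j=12: r + 11k = 4154.622 → ⌈·⌉ = 4155
j=13: r + 12k = 4509.422 → ⌈·⌉ = 4510
j=14: r + 13k = 4864.222 → ⌈·⌉ = 4865
j=15: r + 14k = 5219.022 → ⌈·⌉ = 5220

252, 607, 962, 1317, 1672, 2026, 2381, 2736, 3091, 3446, 3800, 4155, 4510, 4865, 5220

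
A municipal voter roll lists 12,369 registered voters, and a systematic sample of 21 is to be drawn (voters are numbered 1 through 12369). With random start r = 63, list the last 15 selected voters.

k = N/n = 12369/21 = 589
7th selection = 63 + 6×589 = 3597
8th: 3597 + 589 = 4186
9th: 4186 + 589 = 4775
10th: 4775 + 589 = 5364
11th: 5364 + 589 = 5953
12th: 5953 + 589 = 6542
13th: 6542 + 589 = 7131
14th: 7131 + 589 = 7720
15th: 7720 + 589 = 8309
16th: 8309 + 589 = 8898
17th: 8898 + 589 = 9487
18th: 9487 + 589 = 10076
19th: 10076 + 589 = 10665
20th: 10665 + 589 = 11254
21st: 11254 + 589 = 11843

3597, 4186, 4775, 5364, 5953, 6542, 7131, 7720, 8309, 8898, 9487, 10076, 10665, 11254, 11843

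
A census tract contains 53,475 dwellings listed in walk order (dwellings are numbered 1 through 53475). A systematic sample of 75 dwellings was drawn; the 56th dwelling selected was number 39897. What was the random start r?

682

k = 53475/75 = 713
r = 39897 − (56−1)×713 = 39897 − 39215 = 682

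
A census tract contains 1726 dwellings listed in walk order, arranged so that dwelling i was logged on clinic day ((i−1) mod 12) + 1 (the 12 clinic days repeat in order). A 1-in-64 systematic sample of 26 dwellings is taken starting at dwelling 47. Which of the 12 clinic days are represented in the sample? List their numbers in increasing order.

3, 7, 11

Consecutive selections differ by k = 64, so their clinic day numbers differ by 64 mod 12 = 4.
gcd(64, 12) = 4, so the sample visits 12/4 = 3 distinct residues mod 12.
Start 47 is clinic day 11; the clinic days hit are 3, 7, 11.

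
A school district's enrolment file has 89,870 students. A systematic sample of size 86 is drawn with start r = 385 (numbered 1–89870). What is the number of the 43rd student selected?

44275

k = 89870/86 = 1045
43rd selection = r + (43−1)·k = 385 + 42×1045 = 385 + 43890 = 44275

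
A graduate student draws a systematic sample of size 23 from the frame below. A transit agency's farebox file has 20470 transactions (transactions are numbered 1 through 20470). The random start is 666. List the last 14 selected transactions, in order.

k = N/n = 20470/23 = 890
10th selection = 666 + 9×890 = 8676
11th: 8676 + 890 = 9566
12th: 9566 + 890 = 10456
13th: 10456 + 890 = 11346
14th: 11346 + 890 = 12236
15th: 12236 + 890 = 13126
16th: 13126 + 890 = 14016
17th: 14016 + 890 = 14906
18th: 14906 + 890 = 15796
19th: 15796 + 890 = 16686
20th: 16686 + 890 = 17576
21st: 17576 + 890 = 18466
22nd: 18466 + 890 = 19356
23rd: 19356 + 890 = 20246

8676, 9566, 10456, 11346, 12236, 13126, 14016, 14906, 15796, 16686, 17576, 18466, 19356, 20246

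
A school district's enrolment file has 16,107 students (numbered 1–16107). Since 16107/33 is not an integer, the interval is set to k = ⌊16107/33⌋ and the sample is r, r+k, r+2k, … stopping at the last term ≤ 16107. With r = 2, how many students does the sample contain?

34

k = ⌊16107/33⌋ = 488
Achieved size = ⌊(16107 − 2)/488⌋ + 1 = ⌊16105/488⌋ + 1 = 33 + 1 = 34
(last selection: 2 + 33×488 = 16106 ≤ 16107; next would be 16594 > 16107)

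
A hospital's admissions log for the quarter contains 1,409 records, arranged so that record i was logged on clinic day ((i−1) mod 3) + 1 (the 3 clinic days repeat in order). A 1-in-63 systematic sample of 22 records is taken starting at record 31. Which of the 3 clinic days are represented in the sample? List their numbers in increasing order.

Consecutive selections differ by k = 63, so their clinic day numbers differ by 63 mod 3 = 0.
gcd(63, 3) = 3, so the sample visits 3/3 = 1 distinct residues mod 3.
Start 31 is clinic day 1; the clinic days hit are 1.

1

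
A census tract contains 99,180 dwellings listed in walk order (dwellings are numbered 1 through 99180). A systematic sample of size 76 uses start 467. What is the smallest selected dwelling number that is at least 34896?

k = 99180/76 = 1305
Steps past start: ⌈(34896 − 467)/1305⌉ = ⌈34429/1305⌉ = 27
Selected dwelling: 467 + 27×1305 = 35702

35702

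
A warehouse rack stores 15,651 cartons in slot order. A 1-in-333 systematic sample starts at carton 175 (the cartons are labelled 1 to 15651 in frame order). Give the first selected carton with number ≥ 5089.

k = 333
Steps past start: ⌈(5089 − 175)/333⌉ = ⌈4914/333⌉ = 15
Selected carton: 175 + 15×333 = 5170

5170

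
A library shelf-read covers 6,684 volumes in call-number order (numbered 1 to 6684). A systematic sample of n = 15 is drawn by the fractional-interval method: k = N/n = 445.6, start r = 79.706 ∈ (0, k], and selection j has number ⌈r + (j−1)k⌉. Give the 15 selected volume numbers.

80, 526, 971, 1417, 1863, 2308, 2754, 3199, 3645, 4091, 4536, 4982, 5427, 5873, 6319

j=1: r + 0k = 79.706 → ⌈·⌉ = 80
j=2: r + 1k = 525.306 → ⌈·⌉ = 526
j=3: r + 2k = 970.906 → ⌈·⌉ = 971
j=4: r + 3k = 1416.506 → ⌈·⌉ = 1417
j=5: r + 4k = 1862.106 → ⌈·⌉ = 1863
j=6: r + 5k = 2307.706 → ⌈·⌉ = 2308
j=7: r + 6k = 2753.306 → ⌈·⌉ = 2754
j=8: r + 7k = 3198.906 → ⌈·⌉ = 3199
j=9: r + 8k = 3644.506 → ⌈·⌉ = 3645
j=10: r + 9k = 4090.106 → ⌈·⌉ = 4091
j=11: r + 10k = 4535.706 → ⌈·⌉ = 4536
j=12: r + 11k = 4981.306 → ⌈·⌉ = 4982
j=13: r + 12k = 5426.906 → ⌈·⌉ = 5427
j=14: r + 13k = 5872.506 → ⌈·⌉ = 5873
j=15: r + 14k = 6318.106 → ⌈·⌉ = 6319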